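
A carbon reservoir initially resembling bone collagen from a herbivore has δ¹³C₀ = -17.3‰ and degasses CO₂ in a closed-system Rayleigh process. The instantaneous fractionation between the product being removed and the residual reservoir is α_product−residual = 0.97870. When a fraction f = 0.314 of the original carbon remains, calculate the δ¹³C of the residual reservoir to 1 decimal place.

7.2‰

Rayleigh residual: δ_res = (δ₀ + 1000)·f^(α−1) − 1000
α − 1 = -0.02130
f^(α−1) = 0.314^(-0.02130) = 1.024980
δ_res = (-17.3 + 1000) × 1.024980 − 1000 = 1007.248 − 1000 = 7.25‰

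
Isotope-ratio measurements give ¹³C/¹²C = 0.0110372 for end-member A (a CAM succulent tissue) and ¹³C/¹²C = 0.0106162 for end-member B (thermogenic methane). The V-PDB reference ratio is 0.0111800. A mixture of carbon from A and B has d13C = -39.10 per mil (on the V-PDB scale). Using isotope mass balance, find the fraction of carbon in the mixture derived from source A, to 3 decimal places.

0.301

δ_A = (0.0110372/0.0111800 − 1)×1000 = (0.987227 − 1)×1000 = -12.773 per mil
δ_B = (0.0106162/0.0111800 − 1)×1000 = (0.949571 − 1)×1000 = -50.429 per mil
f_A = (δ_mix − δ_B)/(δ_A − δ_B) = (-39.10 − (-50.429))/(-12.773 − (-50.429))
f_A = 11.329 / 37.657 = 0.3009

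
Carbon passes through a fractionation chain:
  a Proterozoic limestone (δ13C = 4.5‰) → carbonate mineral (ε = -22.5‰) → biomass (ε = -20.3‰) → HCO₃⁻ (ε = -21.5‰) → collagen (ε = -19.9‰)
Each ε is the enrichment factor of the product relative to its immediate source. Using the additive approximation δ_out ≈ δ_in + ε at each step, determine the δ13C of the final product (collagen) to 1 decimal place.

-79.7‰

step 1: δ ≈ 4.5 + (-22.5) = -18.0‰
step 2: δ ≈ -18.0 + (-20.3) = -38.3‰
step 3: δ ≈ -38.3 + (-21.5) = -59.8‰
step 4: δ ≈ -59.8 + (-19.9) = -79.7‰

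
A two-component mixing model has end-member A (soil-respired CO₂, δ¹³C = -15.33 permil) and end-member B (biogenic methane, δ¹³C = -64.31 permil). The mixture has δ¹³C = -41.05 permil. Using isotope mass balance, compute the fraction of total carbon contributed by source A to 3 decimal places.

δ_mix = f_A·δ_A + (1 − f_A)·δ_B  ⇒  f_A = (δ_mix − δ_B)/(δ_A − δ_B)
f_A = (-41.05 − (-64.31)) / (-15.33 − (-64.31))
f_A = 23.26 / 48.98 = 0.4749

0.475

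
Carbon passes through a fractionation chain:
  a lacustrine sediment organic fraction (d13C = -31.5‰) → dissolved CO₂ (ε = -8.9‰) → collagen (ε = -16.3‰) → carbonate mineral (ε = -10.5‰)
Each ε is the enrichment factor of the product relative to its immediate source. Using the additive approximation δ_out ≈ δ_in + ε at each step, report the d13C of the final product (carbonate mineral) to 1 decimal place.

-67.2‰

step 1: δ ≈ -31.5 + (-8.9) = -40.4‰
step 2: δ ≈ -40.4 + (-16.3) = -56.7‰
step 3: δ ≈ -56.7 + (-10.5) = -67.2‰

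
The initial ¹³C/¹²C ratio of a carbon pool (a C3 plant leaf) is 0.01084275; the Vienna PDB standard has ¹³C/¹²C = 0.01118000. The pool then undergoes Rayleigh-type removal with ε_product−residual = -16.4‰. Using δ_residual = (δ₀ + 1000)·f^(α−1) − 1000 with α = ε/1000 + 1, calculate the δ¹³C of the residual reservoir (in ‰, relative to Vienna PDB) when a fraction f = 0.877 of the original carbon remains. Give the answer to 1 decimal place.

δ₀ = (0.01084275/0.01118000 − 1)×1000 = (0.969835 − 1)×1000 = -30.165‰
α − 1 = ε/1000 = -0.0164
f^(α−1) = 0.877^(-0.0164) = 1.002155
δ_res = (-30.165 + 1000) × 1.002155 − 1000 = 971.924 − 1000 = -28.08‰

-28.1‰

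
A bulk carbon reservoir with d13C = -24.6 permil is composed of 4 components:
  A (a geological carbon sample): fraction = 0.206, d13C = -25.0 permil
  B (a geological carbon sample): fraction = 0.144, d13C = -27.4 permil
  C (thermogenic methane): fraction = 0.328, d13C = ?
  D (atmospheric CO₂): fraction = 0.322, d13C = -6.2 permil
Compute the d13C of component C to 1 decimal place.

Isotope mass balance: δ_bulk = Σ fᵢ·δᵢ.
-24.6 = 0.206×(-25.0) + 0.144×(-27.4) + 0.328×δ_C + 0.322×(-6.2)
0.328·δ_C = -24.6 − (-11.092) = -13.508
δ_C = -13.508 / 0.328 = -41.18 permil

-41.2 permil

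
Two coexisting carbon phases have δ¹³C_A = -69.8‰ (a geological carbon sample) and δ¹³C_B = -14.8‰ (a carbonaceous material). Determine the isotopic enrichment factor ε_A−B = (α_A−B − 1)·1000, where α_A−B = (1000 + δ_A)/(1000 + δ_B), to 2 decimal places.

-55.83‰

α_A−B = (1000 + -69.8) / (1000 + -14.8) = 930.2 / 985.2 = 0.944174
ε_A−B = (0.944174 − 1) × 1000 = -55.826‰
(The approximation ε ≈ δ_A − δ_B would give -55.0‰.)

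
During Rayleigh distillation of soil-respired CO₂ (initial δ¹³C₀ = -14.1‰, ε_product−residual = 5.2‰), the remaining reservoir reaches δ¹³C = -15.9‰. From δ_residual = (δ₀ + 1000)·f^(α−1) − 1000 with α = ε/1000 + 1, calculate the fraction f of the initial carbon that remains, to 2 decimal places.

0.70

α − 1 = ε/1000 = 0.0052
(δ_res + 1000)/(δ₀ + 1000) = (-15.9 + 1000)/(-14.1 + 1000) = 984.1/985.9 = 0.998174
f = 0.998174^(1/0.0052) = exp(ln(0.998174)/0.0052) = exp(-0.00183/0.0052)
f = exp(-0.3514) = 0.7037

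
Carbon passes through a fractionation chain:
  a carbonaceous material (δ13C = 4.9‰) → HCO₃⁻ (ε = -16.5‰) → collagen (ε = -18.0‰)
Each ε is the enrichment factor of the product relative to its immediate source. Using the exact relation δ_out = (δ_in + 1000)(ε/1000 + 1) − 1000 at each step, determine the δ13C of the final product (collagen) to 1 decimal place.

step 1: δ = (4.90 + 1000)·(-16.5/1000 + 1) − 1000 = -11.68‰
step 2: δ = (-11.68 + 1000)·(-18.0/1000 + 1) − 1000 = -29.47‰

-29.5‰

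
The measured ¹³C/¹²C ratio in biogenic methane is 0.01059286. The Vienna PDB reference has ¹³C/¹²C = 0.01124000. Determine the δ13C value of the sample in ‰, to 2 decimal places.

δ13C = (R_sample / R_standard − 1) × 1000
R_sample / R_standard = 0.01059286 / 0.01124000 = 0.942425
δ13C = (0.942425 − 1) × 1000 = -57.575‰

-57.57‰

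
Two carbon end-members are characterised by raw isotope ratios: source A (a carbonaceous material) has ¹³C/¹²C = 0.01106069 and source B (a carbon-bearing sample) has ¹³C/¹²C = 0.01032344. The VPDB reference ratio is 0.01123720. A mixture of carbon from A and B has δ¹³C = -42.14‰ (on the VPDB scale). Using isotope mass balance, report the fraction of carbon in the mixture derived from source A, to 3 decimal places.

δ_A = (0.01106069/0.01123720 − 1)×1000 = (0.984292 − 1)×1000 = -15.708‰
δ_B = (0.01032344/0.01123720 − 1)×1000 = (0.918684 − 1)×1000 = -81.316‰
f_A = (δ_mix − δ_B)/(δ_A − δ_B) = (-42.14 − (-81.316))/(-15.708 − (-81.316))
f_A = 39.176 / 65.608 = 0.5971

0.597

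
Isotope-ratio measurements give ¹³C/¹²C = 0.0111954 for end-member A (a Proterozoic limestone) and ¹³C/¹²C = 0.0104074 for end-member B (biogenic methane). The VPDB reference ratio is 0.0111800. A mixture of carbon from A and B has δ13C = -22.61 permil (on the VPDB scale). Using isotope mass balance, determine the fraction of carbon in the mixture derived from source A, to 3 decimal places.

δ_A = (0.0111954/0.0111800 − 1)×1000 = (1.001377 − 1)×1000 = 1.377 permil
δ_B = (0.0104074/0.0111800 − 1)×1000 = (0.930894 − 1)×1000 = -69.106 permil
f_A = (δ_mix − δ_B)/(δ_A − δ_B) = (-22.61 − (-69.106))/(1.377 − (-69.106))
f_A = 46.496 / 70.483 = 0.6597

0.660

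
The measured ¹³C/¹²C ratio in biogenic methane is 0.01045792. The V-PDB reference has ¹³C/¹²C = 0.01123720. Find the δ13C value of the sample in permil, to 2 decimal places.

-69.35 permil

δ13C = (R_sample / R_standard − 1) × 1000
R_sample / R_standard = 0.01045792 / 0.01123720 = 0.930652
δ13C = (0.930652 − 1) × 1000 = -69.348 permil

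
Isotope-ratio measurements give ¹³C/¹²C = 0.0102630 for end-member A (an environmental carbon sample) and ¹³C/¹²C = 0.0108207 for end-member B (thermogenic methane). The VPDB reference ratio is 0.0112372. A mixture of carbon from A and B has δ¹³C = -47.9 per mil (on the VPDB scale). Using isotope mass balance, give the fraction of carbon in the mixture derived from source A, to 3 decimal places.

0.218

δ_A = (0.0102630/0.0112372 − 1)×1000 = (0.913306 − 1)×1000 = -86.694 per mil
δ_B = (0.0108207/0.0112372 − 1)×1000 = (0.962936 − 1)×1000 = -37.064 per mil
f_A = (δ_mix − δ_B)/(δ_A − δ_B) = (-47.9 − (-37.064))/(-86.694 − (-37.064))
f_A = -10.836 / -49.630 = 0.2183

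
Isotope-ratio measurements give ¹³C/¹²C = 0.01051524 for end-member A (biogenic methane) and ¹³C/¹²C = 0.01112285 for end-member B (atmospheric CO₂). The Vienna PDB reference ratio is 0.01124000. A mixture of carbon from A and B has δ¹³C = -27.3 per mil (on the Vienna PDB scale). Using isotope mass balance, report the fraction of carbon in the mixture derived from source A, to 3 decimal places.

0.312

δ_A = (0.01051524/0.01124000 − 1)×1000 = (0.935520 − 1)×1000 = -64.480 per mil
δ_B = (0.01112285/0.01124000 − 1)×1000 = (0.989577 − 1)×1000 = -10.423 per mil
f_A = (δ_mix − δ_B)/(δ_A − δ_B) = (-27.3 − (-10.423))/(-64.480 − (-10.423))
f_A = -16.877 / -54.058 = 0.3122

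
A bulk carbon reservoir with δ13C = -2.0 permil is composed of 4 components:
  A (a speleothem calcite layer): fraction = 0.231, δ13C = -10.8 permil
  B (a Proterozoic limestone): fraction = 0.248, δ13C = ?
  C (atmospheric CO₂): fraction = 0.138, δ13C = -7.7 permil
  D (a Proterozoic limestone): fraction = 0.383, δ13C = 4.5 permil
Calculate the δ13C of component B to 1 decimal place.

Isotope mass balance: δ_bulk = Σ fᵢ·δᵢ.
-2.0 = 0.231×(-10.8) + 0.248×δ_B + 0.138×(-7.7) + 0.383×(4.5)
0.248·δ_B = -2.0 − (-1.834) = -0.166
δ_B = -0.166 / 0.248 = -0.67 permil

-0.7 permil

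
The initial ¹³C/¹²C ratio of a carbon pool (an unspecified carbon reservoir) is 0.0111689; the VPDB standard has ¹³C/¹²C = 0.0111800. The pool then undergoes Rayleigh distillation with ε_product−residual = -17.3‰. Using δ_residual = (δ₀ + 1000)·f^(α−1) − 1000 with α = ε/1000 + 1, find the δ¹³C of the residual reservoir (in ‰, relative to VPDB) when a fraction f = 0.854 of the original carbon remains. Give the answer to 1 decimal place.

1.7‰

δ₀ = (0.0111689/0.0111800 − 1)×1000 = (0.999007 − 1)×1000 = -0.993‰
α − 1 = ε/1000 = -0.0173
f^(α−1) = 0.854^(-0.0173) = 1.002734
δ_res = (-0.993 + 1000) × 1.002734 − 1000 = 1001.739 − 1000 = 1.74‰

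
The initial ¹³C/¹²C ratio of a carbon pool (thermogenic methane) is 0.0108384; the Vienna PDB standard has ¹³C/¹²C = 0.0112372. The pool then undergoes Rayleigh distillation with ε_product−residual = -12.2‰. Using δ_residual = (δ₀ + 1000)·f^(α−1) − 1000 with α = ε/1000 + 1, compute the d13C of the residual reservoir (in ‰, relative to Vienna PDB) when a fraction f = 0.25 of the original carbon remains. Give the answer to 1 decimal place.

δ₀ = (0.0108384/0.0112372 − 1)×1000 = (0.964511 − 1)×1000 = -35.489‰
α − 1 = ε/1000 = -0.0122
f^(α−1) = 0.25^(-0.0122) = 1.017057
δ_res = (-35.489 + 1000) × 1.017057 − 1000 = 980.962 − 1000 = -19.04‰

-19.0‰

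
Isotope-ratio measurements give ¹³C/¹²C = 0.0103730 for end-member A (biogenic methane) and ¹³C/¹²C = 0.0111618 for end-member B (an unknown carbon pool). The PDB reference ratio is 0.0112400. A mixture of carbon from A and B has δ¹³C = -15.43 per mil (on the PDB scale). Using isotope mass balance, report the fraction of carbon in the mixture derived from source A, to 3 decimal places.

δ_A = (0.0103730/0.0112400 − 1)×1000 = (0.922865 − 1)×1000 = -77.135 per mil
δ_B = (0.0111618/0.0112400 − 1)×1000 = (0.993043 − 1)×1000 = -6.957 per mil
f_A = (δ_mix − δ_B)/(δ_A − δ_B) = (-15.43 − (-6.957))/(-77.135 − (-6.957))
f_A = -8.473 / -70.178 = 0.1207

0.121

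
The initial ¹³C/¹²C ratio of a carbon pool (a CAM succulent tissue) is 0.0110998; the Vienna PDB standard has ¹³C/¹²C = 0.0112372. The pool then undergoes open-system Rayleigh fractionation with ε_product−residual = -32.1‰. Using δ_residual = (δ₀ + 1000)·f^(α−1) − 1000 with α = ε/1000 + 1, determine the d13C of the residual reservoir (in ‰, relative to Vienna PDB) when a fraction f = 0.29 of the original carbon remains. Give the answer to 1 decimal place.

27.8‰

δ₀ = (0.0110998/0.0112372 − 1)×1000 = (0.987773 − 1)×1000 = -12.227‰
α − 1 = ε/1000 = -0.0321
f^(α−1) = 0.29^(-0.0321) = 1.040536
δ_res = (-12.227 + 1000) × 1.040536 − 1000 = 1027.813 − 1000 = 27.81‰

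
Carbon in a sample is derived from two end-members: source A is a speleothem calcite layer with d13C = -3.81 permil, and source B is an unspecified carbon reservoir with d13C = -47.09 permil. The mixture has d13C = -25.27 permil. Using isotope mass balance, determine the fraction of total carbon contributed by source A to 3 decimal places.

0.504

δ_mix = f_A·δ_A + (1 − f_A)·δ_B  ⇒  f_A = (δ_mix − δ_B)/(δ_A − δ_B)
f_A = (-25.27 − (-47.09)) / (-3.81 − (-47.09))
f_A = 21.82 / 43.28 = 0.5042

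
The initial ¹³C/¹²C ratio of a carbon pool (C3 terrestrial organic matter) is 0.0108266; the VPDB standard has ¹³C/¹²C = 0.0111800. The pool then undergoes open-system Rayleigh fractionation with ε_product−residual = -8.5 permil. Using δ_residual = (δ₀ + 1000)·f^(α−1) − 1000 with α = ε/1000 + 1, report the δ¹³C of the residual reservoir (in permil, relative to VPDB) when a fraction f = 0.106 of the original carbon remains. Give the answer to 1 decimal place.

-13.0 permil

δ₀ = (0.0108266/0.0111800 − 1)×1000 = (0.968390 − 1)×1000 = -31.610 permil
α − 1 = ε/1000 = -0.0085
f^(α−1) = 0.106^(-0.0085) = 1.019260
δ_res = (-31.610 + 1000) × 1.019260 − 1000 = 987.041 − 1000 = -12.96 permil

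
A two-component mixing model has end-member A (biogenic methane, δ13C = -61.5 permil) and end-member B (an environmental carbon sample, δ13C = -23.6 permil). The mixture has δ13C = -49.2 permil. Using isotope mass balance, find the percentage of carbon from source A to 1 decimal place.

δ_mix = f_A·δ_A + (1 − f_A)·δ_B  ⇒  f_A = (δ_mix − δ_B)/(δ_A − δ_B)
f_A = (-49.2 − (-23.6)) / (-61.5 − (-23.6))
f_A = -25.6 / -37.9 = 0.6755

67.5%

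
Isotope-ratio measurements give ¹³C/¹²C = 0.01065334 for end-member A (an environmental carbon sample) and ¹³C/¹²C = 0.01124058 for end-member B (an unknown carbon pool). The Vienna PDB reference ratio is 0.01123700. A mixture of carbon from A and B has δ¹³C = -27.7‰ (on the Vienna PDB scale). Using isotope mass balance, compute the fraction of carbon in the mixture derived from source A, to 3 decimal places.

0.536

δ_A = (0.01065334/0.01123700 − 1)×1000 = (0.948059 − 1)×1000 = -51.941‰
δ_B = (0.01124058/0.01123700 − 1)×1000 = (1.000319 − 1)×1000 = 0.319‰
f_A = (δ_mix − δ_B)/(δ_A − δ_B) = (-27.7 − (0.319))/(-51.941 − (0.319))
f_A = -28.019 / -52.259 = 0.5361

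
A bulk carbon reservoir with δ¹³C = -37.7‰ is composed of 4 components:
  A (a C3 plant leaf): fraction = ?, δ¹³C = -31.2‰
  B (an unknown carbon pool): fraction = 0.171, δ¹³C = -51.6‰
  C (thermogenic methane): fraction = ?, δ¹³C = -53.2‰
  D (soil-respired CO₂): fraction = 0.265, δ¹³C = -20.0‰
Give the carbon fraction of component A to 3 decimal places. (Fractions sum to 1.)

Let f_A and f_C be the unknown fractions; fractions sum to 1 so f_A + f_C = 0.564.
Mass balance: Σ fᵢ·δᵢ = δ_bulk ⇒ f_A·(-31.2) + f_C·(-53.2) = -37.7 − (-14.124) = -23.576
Substitute f_C = 0.564 − f_A:
f_A·(-31.2 − -53.2) = -23.576 − 0.564×(-53.2) = 6.428
f_A = 6.428 / 22.0 = 0.2922

0.292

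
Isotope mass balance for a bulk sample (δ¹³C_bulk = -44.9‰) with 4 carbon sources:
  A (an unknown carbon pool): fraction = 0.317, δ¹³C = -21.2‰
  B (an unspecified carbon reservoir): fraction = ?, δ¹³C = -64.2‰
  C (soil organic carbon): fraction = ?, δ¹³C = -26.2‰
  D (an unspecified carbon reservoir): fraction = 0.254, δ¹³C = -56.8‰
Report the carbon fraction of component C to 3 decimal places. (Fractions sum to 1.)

0.100

Let f_C and f_B be the unknown fractions; fractions sum to 1 so f_C + f_B = 0.429.
Mass balance: Σ fᵢ·δᵢ = δ_bulk ⇒ f_C·(-26.2) + f_B·(-64.2) = -44.9 − (-21.148) = -23.752
Substitute f_B = 0.429 − f_C:
f_C·(-26.2 − -64.2) = -23.752 − 0.429×(-64.2) = 3.789
f_C = 3.789 / 38.0 = 0.0997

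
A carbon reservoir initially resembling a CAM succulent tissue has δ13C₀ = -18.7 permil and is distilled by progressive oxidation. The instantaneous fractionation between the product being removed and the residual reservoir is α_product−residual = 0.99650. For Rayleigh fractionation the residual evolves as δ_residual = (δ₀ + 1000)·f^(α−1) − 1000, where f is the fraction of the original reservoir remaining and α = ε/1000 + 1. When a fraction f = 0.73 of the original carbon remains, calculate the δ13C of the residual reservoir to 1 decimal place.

-17.6 permil

Rayleigh residual: δ_res = (δ₀ + 1000)·f^(α−1) − 1000
α − 1 = -0.00350
f^(α−1) = 0.73^(-0.00350) = 1.001102
δ_res = (-18.7 + 1000) × 1.001102 − 1000 = 982.381 − 1000 = -17.62 permil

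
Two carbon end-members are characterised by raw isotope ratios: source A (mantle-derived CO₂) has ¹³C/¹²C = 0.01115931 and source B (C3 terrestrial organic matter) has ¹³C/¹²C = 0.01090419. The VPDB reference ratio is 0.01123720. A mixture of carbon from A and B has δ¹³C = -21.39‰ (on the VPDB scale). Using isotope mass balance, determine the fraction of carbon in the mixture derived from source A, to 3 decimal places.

0.363

δ_A = (0.01115931/0.01123720 − 1)×1000 = (0.993069 − 1)×1000 = -6.931‰
δ_B = (0.01090419/0.01123720 − 1)×1000 = (0.970365 − 1)×1000 = -29.635‰
f_A = (δ_mix − δ_B)/(δ_A − δ_B) = (-21.39 − (-29.635))/(-6.931 − (-29.635))
f_A = 8.245 / 22.703 = 0.3631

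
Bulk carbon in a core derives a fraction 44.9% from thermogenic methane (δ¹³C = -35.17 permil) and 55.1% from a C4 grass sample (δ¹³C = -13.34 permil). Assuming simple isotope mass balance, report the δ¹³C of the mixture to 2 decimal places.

δ_mix = f_A·δ_A + f_B·δ_B
δ_mix = 0.449 × (-35.17) + 0.551 × (-13.34)
δ_mix = -15.791 + -7.350 = -23.142 permil

-23.14 permil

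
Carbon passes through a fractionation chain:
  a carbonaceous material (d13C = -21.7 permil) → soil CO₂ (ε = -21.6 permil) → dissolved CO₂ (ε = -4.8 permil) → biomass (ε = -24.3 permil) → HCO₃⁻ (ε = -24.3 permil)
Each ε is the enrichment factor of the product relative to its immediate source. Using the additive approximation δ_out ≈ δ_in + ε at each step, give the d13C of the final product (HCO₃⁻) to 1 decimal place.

-96.7 permil

step 1: δ ≈ -21.7 + (-21.6) = -43.3 permil
step 2: δ ≈ -43.3 + (-4.8) = -48.1 permil
step 3: δ ≈ -48.1 + (-24.3) = -72.4 permil
step 4: δ ≈ -72.4 + (-24.3) = -96.7 permil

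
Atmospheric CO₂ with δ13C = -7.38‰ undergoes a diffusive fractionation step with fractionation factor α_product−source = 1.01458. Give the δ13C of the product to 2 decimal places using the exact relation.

7.09‰

δ_product = (δ_source + 1000)·α − 1000
δ_product = (-7.38 + 1000) × 1.01458 − 1000
δ_product = 1007.092 − 1000 = 7.092‰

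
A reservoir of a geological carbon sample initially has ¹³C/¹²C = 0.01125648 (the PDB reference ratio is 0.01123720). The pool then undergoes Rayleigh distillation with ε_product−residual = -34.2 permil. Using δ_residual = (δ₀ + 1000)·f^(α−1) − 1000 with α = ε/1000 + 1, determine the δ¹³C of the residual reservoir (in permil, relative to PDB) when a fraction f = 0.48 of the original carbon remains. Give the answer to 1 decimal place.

δ₀ = (0.01125648/0.01123720 − 1)×1000 = (1.001716 − 1)×1000 = 1.716 permil
α − 1 = ε/1000 = -0.0342
f^(α−1) = 0.48^(-0.0342) = 1.025419
δ_res = (1.716 + 1000) × 1.025419 − 1000 = 1027.179 − 1000 = 27.18 permil

27.2 permil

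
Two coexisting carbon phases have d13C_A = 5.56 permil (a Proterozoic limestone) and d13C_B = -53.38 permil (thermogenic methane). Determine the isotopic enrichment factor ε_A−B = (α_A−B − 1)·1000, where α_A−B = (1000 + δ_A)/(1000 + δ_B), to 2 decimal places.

62.26 permil

α_A−B = (1000 + 5.56) / (1000 + -53.38) = 1005.56 / 946.62 = 1.062264
ε_A−B = (1.062264 − 1) × 1000 = 62.264 permil
(The approximation ε ≈ δ_A − δ_B would give 58.94 permil.)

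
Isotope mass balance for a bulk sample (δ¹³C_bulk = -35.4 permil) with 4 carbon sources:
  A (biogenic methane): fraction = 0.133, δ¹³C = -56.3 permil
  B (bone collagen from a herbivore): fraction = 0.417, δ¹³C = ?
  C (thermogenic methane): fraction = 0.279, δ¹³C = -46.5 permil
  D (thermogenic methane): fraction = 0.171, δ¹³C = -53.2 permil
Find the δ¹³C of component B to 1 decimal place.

-14.0 permil

Isotope mass balance: δ_bulk = Σ fᵢ·δᵢ.
-35.4 = 0.133×(-56.3) + 0.417×δ_B + 0.279×(-46.5) + 0.171×(-53.2)
0.417·δ_B = -35.4 − (-29.559) = -5.841
δ_B = -5.841 / 0.417 = -14.01 permil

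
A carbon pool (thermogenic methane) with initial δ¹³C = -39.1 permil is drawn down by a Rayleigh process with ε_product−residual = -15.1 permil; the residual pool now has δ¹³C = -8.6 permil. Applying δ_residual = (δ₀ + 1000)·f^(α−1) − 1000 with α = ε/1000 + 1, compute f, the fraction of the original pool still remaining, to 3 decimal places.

0.126

α − 1 = ε/1000 = -0.0151
(δ_res + 1000)/(δ₀ + 1000) = (-8.6 + 1000)/(-39.1 + 1000) = 991.4/960.9 = 1.031741
f = 1.031741^(1/-0.0151) = exp(ln(1.031741)/-0.0151) = exp(0.03125/-0.0151)
f = exp(-2.0694) = 0.1263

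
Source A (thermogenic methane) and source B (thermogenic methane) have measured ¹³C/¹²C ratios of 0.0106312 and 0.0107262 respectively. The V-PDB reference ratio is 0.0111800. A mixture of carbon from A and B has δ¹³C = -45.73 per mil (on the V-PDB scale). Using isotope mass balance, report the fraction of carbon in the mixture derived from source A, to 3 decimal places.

δ_A = (0.0106312/0.0111800 − 1)×1000 = (0.950912 − 1)×1000 = -49.088 per mil
δ_B = (0.0107262/0.0111800 − 1)×1000 = (0.959410 − 1)×1000 = -40.590 per mil
f_A = (δ_mix − δ_B)/(δ_A − δ_B) = (-45.73 − (-40.590))/(-49.088 − (-40.590))
f_A = -5.140 / -8.497 = 0.6049

0.605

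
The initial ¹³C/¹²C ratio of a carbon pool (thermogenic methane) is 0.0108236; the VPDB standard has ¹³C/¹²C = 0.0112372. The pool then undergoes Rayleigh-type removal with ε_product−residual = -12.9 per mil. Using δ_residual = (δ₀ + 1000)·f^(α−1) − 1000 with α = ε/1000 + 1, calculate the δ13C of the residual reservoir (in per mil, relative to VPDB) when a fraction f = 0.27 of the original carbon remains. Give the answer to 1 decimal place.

δ₀ = (0.0108236/0.0112372 − 1)×1000 = (0.963194 − 1)×1000 = -36.806 per mil
α − 1 = ε/1000 = -0.0129
f^(α−1) = 0.27^(-0.0129) = 1.017034
δ_res = (-36.806 + 1000) × 1.017034 − 1000 = 979.601 − 1000 = -20.40 per mil

-20.4 per mil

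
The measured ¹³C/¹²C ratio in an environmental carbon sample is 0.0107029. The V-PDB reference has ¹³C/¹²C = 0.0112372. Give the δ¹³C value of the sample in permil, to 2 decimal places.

-47.55 permil

δ¹³C = (R_sample / R_standard − 1) × 1000
R_sample / R_standard = 0.0107029 / 0.0112372 = 0.952453
δ¹³C = (0.952453 − 1) × 1000 = -47.547 permil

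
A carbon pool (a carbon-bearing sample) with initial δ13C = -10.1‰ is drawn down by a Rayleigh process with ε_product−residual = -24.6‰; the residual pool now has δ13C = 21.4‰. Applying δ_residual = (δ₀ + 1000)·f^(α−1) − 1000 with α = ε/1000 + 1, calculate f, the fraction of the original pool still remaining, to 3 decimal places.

α − 1 = ε/1000 = -0.0246
(δ_res + 1000)/(δ₀ + 1000) = (21.4 + 1000)/(-10.1 + 1000) = 1021.4/989.9 = 1.031821
f = 1.031821^(1/-0.0246) = exp(ln(1.031821)/-0.0246) = exp(0.03133/-0.0246)
f = exp(-1.2734) = 0.2799

0.280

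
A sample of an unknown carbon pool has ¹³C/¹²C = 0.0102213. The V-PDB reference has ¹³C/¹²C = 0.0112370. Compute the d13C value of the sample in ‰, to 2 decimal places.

-90.39‰

d13C = (R_sample / R_standard − 1) × 1000
R_sample / R_standard = 0.0102213 / 0.0112370 = 0.909611
d13C = (0.909611 − 1) × 1000 = -90.389‰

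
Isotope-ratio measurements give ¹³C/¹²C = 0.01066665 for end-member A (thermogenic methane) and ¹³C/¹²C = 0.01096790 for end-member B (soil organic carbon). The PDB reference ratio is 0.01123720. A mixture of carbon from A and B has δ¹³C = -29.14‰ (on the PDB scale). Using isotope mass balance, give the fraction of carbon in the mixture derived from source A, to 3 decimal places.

δ_A = (0.01066665/0.01123720 − 1)×1000 = (0.949227 − 1)×1000 = -50.773‰
δ_B = (0.01096790/0.01123720 − 1)×1000 = (0.976035 − 1)×1000 = -23.965‰
f_A = (δ_mix − δ_B)/(δ_A − δ_B) = (-29.14 − (-23.965))/(-50.773 − (-23.965))
f_A = -5.175 / -26.808 = 0.1930

0.193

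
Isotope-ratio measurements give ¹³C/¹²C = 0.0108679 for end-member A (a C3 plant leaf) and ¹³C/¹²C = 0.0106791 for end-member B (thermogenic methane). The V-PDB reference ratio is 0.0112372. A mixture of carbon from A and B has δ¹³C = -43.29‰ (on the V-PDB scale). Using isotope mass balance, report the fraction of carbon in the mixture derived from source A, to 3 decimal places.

0.379

δ_A = (0.0108679/0.0112372 − 1)×1000 = (0.967136 − 1)×1000 = -32.864‰
δ_B = (0.0106791/0.0112372 − 1)×1000 = (0.950335 − 1)×1000 = -49.665‰
f_A = (δ_mix − δ_B)/(δ_A − δ_B) = (-43.29 − (-49.665))/(-32.864 − (-49.665))
f_A = 6.375 / 16.801 = 0.3795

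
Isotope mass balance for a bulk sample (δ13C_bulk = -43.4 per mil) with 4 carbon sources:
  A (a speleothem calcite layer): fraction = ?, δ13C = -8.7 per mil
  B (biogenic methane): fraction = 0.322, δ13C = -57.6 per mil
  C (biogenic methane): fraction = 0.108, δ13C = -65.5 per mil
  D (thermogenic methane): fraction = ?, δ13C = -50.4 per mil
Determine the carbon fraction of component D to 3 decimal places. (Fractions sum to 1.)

0.307

Let f_D and f_A be the unknown fractions; fractions sum to 1 so f_D + f_A = 0.570.
Mass balance: Σ fᵢ·δᵢ = δ_bulk ⇒ f_D·(-50.4) + f_A·(-8.7) = -43.4 − (-25.621) = -17.779
Substitute f_A = 0.570 − f_D:
f_D·(-50.4 − -8.7) = -17.779 − 0.570×(-8.7) = -12.820
f_D = -12.820 / -41.7 = 0.3074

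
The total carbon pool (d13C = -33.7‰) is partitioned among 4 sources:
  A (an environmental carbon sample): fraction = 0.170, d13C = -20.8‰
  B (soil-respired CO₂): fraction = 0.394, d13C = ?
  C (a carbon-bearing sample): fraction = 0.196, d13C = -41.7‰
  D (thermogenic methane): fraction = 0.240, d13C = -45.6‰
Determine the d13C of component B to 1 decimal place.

Isotope mass balance: δ_bulk = Σ fᵢ·δᵢ.
-33.7 = 0.170×(-20.8) + 0.394×δ_B + 0.196×(-41.7) + 0.240×(-45.6)
0.394·δ_B = -33.7 − (-22.653) = -11.047
δ_B = -11.047 / 0.394 = -28.04‰

-28.0‰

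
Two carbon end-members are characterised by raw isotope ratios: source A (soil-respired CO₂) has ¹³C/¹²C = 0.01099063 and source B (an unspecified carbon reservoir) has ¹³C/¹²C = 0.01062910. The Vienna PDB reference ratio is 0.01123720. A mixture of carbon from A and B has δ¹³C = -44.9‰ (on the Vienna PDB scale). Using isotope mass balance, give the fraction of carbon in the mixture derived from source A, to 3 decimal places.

δ_A = (0.01099063/0.01123720 − 1)×1000 = (0.978058 − 1)×1000 = -21.942‰
δ_B = (0.01062910/0.01123720 − 1)×1000 = (0.945885 − 1)×1000 = -54.115‰
f_A = (δ_mix − δ_B)/(δ_A − δ_B) = (-44.9 − (-54.115))/(-21.942 − (-54.115))
f_A = 9.215 / 32.173 = 0.2864

0.286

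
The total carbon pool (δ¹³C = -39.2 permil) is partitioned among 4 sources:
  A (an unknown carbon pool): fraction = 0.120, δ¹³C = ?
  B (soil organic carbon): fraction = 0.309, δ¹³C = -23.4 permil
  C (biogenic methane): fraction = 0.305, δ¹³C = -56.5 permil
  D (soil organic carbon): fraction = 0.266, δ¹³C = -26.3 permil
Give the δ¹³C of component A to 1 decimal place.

Isotope mass balance: δ_bulk = Σ fᵢ·δᵢ.
-39.2 = 0.120×δ_A + 0.309×(-23.4) + 0.305×(-56.5) + 0.266×(-26.3)
0.120·δ_A = -39.2 − (-31.459) = -7.741
δ_A = -7.741 / 0.120 = -64.51 permil

-64.5 permil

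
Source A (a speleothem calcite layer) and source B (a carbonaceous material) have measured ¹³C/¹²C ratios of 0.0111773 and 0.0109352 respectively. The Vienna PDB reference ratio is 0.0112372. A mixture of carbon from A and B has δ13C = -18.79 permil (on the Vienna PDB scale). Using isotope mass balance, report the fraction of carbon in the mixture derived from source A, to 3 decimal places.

δ_A = (0.0111773/0.0112372 − 1)×1000 = (0.994669 − 1)×1000 = -5.331 permil
δ_B = (0.0109352/0.0112372 − 1)×1000 = (0.973125 − 1)×1000 = -26.875 permil
f_A = (δ_mix − δ_B)/(δ_A − δ_B) = (-18.79 − (-26.875))/(-5.331 − (-26.875))
f_A = 8.085 / 21.545 = 0.3753

0.375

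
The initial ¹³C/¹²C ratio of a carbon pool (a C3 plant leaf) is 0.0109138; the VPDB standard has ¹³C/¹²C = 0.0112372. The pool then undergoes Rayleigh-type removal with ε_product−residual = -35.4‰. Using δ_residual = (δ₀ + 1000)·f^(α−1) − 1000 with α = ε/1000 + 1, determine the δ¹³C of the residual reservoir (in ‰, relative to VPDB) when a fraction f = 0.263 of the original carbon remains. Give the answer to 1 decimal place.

18.2‰

δ₀ = (0.0109138/0.0112372 − 1)×1000 = (0.971221 − 1)×1000 = -28.779‰
α − 1 = ε/1000 = -0.0354
f^(α−1) = 0.263^(-0.0354) = 1.048416
δ_res = (-28.779 + 1000) × 1.048416 − 1000 = 1018.243 − 1000 = 18.24‰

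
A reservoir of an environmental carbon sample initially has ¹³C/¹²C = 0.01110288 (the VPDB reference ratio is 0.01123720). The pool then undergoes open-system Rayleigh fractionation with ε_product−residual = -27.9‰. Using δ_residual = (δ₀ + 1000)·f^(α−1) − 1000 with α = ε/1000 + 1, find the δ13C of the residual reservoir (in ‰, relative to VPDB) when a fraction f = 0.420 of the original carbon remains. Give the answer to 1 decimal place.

12.3‰

δ₀ = (0.01110288/0.01123720 − 1)×1000 = (0.988047 − 1)×1000 = -11.953‰
α − 1 = ε/1000 = -0.0279
f^(α−1) = 0.420^(-0.0279) = 1.024499
δ_res = (-11.953 + 1000) × 1.024499 − 1000 = 1012.253 − 1000 = 12.25‰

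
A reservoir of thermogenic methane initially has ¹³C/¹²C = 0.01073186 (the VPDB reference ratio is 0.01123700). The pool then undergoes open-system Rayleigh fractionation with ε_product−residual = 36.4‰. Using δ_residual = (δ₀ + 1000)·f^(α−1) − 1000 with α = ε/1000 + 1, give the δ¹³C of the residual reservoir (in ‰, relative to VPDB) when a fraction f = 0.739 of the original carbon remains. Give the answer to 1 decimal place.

δ₀ = (0.01073186/0.01123700 − 1)×1000 = (0.955047 − 1)×1000 = -44.953‰
α − 1 = ε/1000 = 0.0364
f^(α−1) = 0.739^(0.0364) = 0.989051
δ_res = (-44.953 + 1000) × 0.989051 − 1000 = 944.590 − 1000 = -55.41‰

-55.4‰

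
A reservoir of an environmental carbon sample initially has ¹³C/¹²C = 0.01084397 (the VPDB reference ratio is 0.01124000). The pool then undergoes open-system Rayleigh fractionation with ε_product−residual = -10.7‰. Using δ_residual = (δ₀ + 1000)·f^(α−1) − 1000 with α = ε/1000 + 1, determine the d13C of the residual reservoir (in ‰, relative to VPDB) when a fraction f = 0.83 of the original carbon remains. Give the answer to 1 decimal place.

-33.3‰

δ₀ = (0.01084397/0.01124000 − 1)×1000 = (0.964766 − 1)×1000 = -35.234‰
α − 1 = ε/1000 = -0.0107
f^(α−1) = 0.83^(-0.0107) = 1.001996
δ_res = (-35.234 + 1000) × 1.001996 − 1000 = 966.691 − 1000 = -33.31‰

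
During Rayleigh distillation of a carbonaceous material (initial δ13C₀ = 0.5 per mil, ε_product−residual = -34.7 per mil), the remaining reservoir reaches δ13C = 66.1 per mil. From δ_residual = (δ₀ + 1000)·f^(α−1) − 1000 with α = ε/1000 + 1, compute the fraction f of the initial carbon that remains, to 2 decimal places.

α − 1 = ε/1000 = -0.0347
(δ_res + 1000)/(δ₀ + 1000) = (66.1 + 1000)/(0.5 + 1000) = 1066.1/1000.5 = 1.065567
f = 1.065567^(1/-0.0347) = exp(ln(1.065567)/-0.0347) = exp(0.06351/-0.0347)
f = exp(-1.8302) = 0.1604

0.16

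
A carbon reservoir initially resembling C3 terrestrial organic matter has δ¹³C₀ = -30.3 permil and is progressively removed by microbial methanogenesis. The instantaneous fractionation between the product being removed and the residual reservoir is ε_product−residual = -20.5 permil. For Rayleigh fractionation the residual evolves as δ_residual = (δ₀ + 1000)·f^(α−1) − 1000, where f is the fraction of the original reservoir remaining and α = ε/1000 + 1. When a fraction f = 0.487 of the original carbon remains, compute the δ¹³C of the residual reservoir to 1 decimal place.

Rayleigh residual: δ_res = (δ₀ + 1000)·f^(α−1) − 1000
α = ε/1000 + 1 = 0.97950, so α − 1 = -0.02050
f^(α−1) = 0.487^(-0.02050) = 1.014859
δ_res = (-30.3 + 1000) × 1.014859 − 1000 = 984.109 − 1000 = -15.89 permil

-15.9 permil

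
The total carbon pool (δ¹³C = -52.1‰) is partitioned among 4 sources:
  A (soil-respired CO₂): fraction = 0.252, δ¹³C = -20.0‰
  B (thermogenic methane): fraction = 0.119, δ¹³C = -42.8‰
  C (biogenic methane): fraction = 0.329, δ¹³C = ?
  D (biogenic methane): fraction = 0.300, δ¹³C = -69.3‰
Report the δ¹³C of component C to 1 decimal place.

-64.4‰

Isotope mass balance: δ_bulk = Σ fᵢ·δᵢ.
-52.1 = 0.252×(-20.0) + 0.119×(-42.8) + 0.329×δ_C + 0.300×(-69.3)
0.329·δ_C = -52.1 − (-30.923) = -21.177
δ_C = -21.177 / 0.329 = -64.37‰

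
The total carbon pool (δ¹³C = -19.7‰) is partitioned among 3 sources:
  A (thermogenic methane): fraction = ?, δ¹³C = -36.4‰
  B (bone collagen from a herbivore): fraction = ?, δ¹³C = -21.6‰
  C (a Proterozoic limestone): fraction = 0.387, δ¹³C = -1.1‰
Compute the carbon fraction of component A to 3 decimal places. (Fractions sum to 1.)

0.408

Let f_A and f_B be the unknown fractions; fractions sum to 1 so f_A + f_B = 0.613.
Mass balance: Σ fᵢ·δᵢ = δ_bulk ⇒ f_A·(-36.4) + f_B·(-21.6) = -19.7 − (-0.426) = -19.274
Substitute f_B = 0.613 − f_A:
f_A·(-36.4 − -21.6) = -19.274 − 0.613×(-21.6) = -6.034
f_A = -6.034 / -14.8 = 0.4077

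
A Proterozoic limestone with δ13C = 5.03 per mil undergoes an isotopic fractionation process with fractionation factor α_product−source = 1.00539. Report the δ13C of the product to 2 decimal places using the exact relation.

10.45 per mil

δ_product = (δ_source + 1000)·α − 1000
δ_product = (5.03 + 1000) × 1.00539 − 1000
δ_product = 1010.447 − 1000 = 10.447 per mil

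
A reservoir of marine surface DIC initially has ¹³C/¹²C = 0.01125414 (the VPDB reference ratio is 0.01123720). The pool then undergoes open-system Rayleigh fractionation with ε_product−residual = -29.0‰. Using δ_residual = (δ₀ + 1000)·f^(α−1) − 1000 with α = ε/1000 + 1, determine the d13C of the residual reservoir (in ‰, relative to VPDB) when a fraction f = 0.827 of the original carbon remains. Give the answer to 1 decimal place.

δ₀ = (0.01125414/0.01123720 − 1)×1000 = (1.001507 − 1)×1000 = 1.507‰
α − 1 = ε/1000 = -0.0290
f^(α−1) = 0.827^(-0.0290) = 1.005524
δ_res = (1.507 + 1000) × 1.005524 − 1000 = 1007.040 − 1000 = 7.04‰

7.0‰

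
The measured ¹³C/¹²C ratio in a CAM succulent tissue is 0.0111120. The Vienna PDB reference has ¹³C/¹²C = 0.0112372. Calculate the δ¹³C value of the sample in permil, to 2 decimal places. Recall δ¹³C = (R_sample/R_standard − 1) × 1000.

-11.14 permil

δ¹³C = (R_sample / R_standard − 1) × 1000
R_sample / R_standard = 0.0111120 / 0.0112372 = 0.988858
δ¹³C = (0.988858 − 1) × 1000 = -11.142 permil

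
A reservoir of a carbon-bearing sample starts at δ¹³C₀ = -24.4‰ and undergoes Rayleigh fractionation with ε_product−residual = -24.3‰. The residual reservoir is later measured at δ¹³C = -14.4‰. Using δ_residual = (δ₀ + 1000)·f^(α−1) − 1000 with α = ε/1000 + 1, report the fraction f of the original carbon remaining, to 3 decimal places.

α − 1 = ε/1000 = -0.0243
(δ_res + 1000)/(δ₀ + 1000) = (-14.4 + 1000)/(-24.4 + 1000) = 985.6/975.6 = 1.010250
f = 1.010250^(1/-0.0243) = exp(ln(1.010250)/-0.0243) = exp(0.01020/-0.0243)
f = exp(-0.4197) = 0.6573

0.657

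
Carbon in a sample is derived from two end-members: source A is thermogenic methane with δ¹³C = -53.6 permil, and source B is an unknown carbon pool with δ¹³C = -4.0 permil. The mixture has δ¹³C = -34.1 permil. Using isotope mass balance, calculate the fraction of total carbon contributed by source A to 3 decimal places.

δ_mix = f_A·δ_A + (1 − f_A)·δ_B  ⇒  f_A = (δ_mix − δ_B)/(δ_A − δ_B)
f_A = (-34.1 − (-4.0)) / (-53.6 − (-4.0))
f_A = -30.1 / -49.6 = 0.6069

0.607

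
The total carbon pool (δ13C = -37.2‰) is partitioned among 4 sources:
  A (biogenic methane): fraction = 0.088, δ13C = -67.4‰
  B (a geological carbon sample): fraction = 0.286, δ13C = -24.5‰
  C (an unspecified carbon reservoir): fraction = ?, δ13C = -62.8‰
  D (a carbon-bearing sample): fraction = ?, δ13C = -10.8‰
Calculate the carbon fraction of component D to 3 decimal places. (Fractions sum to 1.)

Let f_D and f_C be the unknown fractions; fractions sum to 1 so f_D + f_C = 0.626.
Mass balance: Σ fᵢ·δᵢ = δ_bulk ⇒ f_D·(-10.8) + f_C·(-62.8) = -37.2 − (-12.938) = -24.262
Substitute f_C = 0.626 − f_D:
f_D·(-10.8 − -62.8) = -24.262 − 0.626×(-62.8) = 15.051
f_D = 15.051 / 52.0 = 0.2894

0.289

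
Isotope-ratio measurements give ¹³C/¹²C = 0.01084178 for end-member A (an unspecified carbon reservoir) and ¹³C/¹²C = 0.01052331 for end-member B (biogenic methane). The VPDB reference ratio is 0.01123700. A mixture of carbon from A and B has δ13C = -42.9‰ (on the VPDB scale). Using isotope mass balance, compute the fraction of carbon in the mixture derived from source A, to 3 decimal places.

0.727

δ_A = (0.01084178/0.01123700 − 1)×1000 = (0.964829 − 1)×1000 = -35.171‰
δ_B = (0.01052331/0.01123700 − 1)×1000 = (0.936487 − 1)×1000 = -63.513‰
f_A = (δ_mix − δ_B)/(δ_A − δ_B) = (-42.9 − (-63.513))/(-35.171 − (-63.513))
f_A = 20.613 / 28.341 = 0.7273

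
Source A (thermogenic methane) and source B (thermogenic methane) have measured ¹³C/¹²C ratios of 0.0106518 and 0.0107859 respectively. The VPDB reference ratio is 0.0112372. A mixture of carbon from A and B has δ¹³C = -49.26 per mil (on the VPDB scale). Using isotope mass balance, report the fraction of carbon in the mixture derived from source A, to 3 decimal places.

δ_A = (0.0106518/0.0112372 − 1)×1000 = (0.947905 − 1)×1000 = -52.095 per mil
δ_B = (0.0107859/0.0112372 − 1)×1000 = (0.959839 − 1)×1000 = -40.161 per mil
f_A = (δ_mix − δ_B)/(δ_A − δ_B) = (-49.26 − (-40.161))/(-52.095 − (-40.161))
f_A = -9.099 / -11.934 = 0.7624

0.762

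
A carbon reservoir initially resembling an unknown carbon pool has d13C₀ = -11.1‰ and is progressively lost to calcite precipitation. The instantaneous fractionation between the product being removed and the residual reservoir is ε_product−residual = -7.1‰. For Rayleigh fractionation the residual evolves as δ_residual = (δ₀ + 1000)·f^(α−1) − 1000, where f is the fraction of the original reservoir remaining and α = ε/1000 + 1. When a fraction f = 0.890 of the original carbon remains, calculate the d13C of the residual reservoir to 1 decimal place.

Rayleigh residual: δ_res = (δ₀ + 1000)·f^(α−1) − 1000
α = ε/1000 + 1 = 0.99290, so α − 1 = -0.00710
f^(α−1) = 0.890^(-0.00710) = 1.000828
δ_res = (-11.1 + 1000) × 1.000828 − 1000 = 989.719 − 1000 = -10.28‰

-10.3‰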